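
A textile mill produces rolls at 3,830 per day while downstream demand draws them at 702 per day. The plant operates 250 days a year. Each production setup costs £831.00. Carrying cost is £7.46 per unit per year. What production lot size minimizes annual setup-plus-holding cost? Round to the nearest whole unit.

Q* ≈ 6,919 rolls

Annual demand D = 702 × 250 = 175,500.
Production build-up factor (1 − d/p) = 1 − 702/3,830 = 0.8167.
Q* = √(2DS / (H(1 − d/p))) = √(2 × 175,500 × 831 / (7.46 × 0.8167)).
= √(291,681,000 / 6.0927) ≈ 6919.117.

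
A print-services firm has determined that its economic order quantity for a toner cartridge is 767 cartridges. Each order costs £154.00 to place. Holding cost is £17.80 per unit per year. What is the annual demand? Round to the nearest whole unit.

Invert the EOQ relation Q*² = 2DS/H.
From Q* = √(2DS/H): D = Q*²H / (2S) = 767² × 17.8 / (2 × 154) = 33998.520.

D ≈ 33,999 cartridges per year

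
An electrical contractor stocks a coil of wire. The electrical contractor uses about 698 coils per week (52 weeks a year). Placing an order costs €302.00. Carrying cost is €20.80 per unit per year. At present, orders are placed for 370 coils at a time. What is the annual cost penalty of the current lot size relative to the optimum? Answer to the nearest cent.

Extra cost ≈ €12,119.37 per year

Annual demand D = 698 × 52 = 36,296.
EOQ = √(2DS/H) = √(2 × 36,296 × 302 / 20.8) ≈ 1026.64.
Cost at Q* = (D/Q*)S + (Q*/2)H = √(2DSH) ≈ €21,354.01.
Cost at Q = 370: (36,296/370)×302 + (370/2)×20.8 = €29,625.38 + €3,848.00 = €33,473.38.
Excess = €33,473.38 − €21,354.01 = €12,119.37.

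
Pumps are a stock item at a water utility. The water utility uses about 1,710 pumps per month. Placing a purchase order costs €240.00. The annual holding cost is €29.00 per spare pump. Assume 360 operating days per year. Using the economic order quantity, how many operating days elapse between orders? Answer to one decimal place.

T ≈ 10.2 days

Annual demand D = 1,710 × 12 = 20,520.
Q* = √(2DS/H) = √(2 × 20,520 × 240 / 29) ≈ 582.79.
Cycle time = Q*/D × 360 = 582.79 / 20,520 × 360 ≈ 10.224 days.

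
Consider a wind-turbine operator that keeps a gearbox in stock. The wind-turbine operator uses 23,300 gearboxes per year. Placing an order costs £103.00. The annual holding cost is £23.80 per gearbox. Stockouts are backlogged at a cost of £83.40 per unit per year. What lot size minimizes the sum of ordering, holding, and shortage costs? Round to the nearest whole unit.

Q* ≈ 509 gearboxes

With planned backorders, Q* = √(2DS/H) · √((H+B)/B).
√(2DS/H) = √(2 × 23,300 × 103 / 23.8) = 449.079.
√((H+B)/B) = √((23.8+83.4)/83.4) = 1.1337.
Q* ≈ 509.140.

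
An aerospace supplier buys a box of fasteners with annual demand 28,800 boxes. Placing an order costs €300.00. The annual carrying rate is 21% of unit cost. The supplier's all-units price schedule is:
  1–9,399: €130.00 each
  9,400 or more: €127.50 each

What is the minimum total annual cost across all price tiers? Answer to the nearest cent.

Holding cost per unit per year at price C is H = 0.21·C.
Evaluate total cost at each tier's feasible EOQ or, if the EOQ is below the tier, at the tier's minimum quantity.
EOQ at €130.00 = 795.6 (feasible in tier 1): TC = 28,800×€130.00 + (28,800/795.6)×300 + (795.6/2)×0.21×€130.00 = €3,765,719.67.
EOQ at €127.50 = 803.4 < 9400, so use break Q=9400: TC = 28,800×€127.50 + (28,800/9400.0)×300 + (9400.0/2)×0.21×€127.50 = €3,798,761.65.
Lowest total cost among the candidates is at Q = 795.6.

TC* ≈ €3,765,719.67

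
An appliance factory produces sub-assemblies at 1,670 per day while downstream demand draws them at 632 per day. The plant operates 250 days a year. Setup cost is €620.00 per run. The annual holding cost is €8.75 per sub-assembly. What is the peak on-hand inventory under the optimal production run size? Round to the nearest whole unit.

Annual demand D = 632 × 250 = 158,000.
Production build-up factor (1 − d/p) = 1 − 632/1,670 = 0.6216.
Q* = √(2DS / (H(1 − d/p))) = √(2 × 158,000 × 620 / (8.75 × 0.6216)).
= √(195,920,000 / 5.4386) ≈ 6001.985.
Maximum inventory = Q*(1 − d/p) = 6001.985 × 0.6216 ≈ 3730.575.

I_max ≈ 3,731 sub-assemblies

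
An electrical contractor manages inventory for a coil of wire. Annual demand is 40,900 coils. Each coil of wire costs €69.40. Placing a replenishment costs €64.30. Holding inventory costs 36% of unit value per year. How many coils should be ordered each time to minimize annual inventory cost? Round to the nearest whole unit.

Holding cost H = 0.36 × €69.40 = €24.9840 per unit per year.
EOQ = √(2DS / H) = √(2 × 40,900 × 64.3 / 24.984).
= √(5,259,740 / 24.984) = √210,524.3356 ≈ 458.829.

Q* ≈ 459 coils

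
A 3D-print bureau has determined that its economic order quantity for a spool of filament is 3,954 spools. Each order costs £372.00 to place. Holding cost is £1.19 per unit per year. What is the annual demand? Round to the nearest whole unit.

Squaring Q* = √(2DS/H) gives Q*² = 2DS/H.
From Q* = √(2DS/H): D = Q*²H / (2S) = 3,954² × 1.19 / (2 × 372) = 25006.180.

D ≈ 25,006 spools per year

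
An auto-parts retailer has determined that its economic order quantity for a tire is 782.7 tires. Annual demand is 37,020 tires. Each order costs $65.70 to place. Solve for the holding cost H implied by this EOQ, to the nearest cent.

H ≈ $7.94

Invert the EOQ relation Q*² = 2DS/H.
From Q* = √(2DS/H): H = 2DS / Q*² = 2 × 37,020 × 65.7 / 782.7² = 7.9404.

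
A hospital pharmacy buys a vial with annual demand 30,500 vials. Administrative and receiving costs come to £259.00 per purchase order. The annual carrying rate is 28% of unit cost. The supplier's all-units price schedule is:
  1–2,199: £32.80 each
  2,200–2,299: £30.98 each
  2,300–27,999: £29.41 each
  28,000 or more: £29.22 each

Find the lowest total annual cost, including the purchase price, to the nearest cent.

TC* ≈ £909,909.59

Holding cost per unit per year at price C is H = 0.28·C.
Evaluate total cost at each tier's feasible EOQ or, if the EOQ is below the tier, at the tier's minimum quantity.
EOQ at £32.80 = 1311.6 (feasible in tier 1): TC = 30,500×£32.80 + (30,500/1311.6)×259 + (1311.6/2)×0.28×£32.80 = £1,012,445.66.
EOQ at £30.98 = 1349.6 < 2200, so use break Q=2200: TC = 30,500×£30.98 + (30,500/2200.0)×259 + (2200.0/2)×0.28×£30.98 = £958,022.52.
EOQ at £29.41 = 1385.1 < 2300, so use break Q=2300: TC = 30,500×£29.41 + (30,500/2300.0)×259 + (2300.0/2)×0.28×£29.41 = £909,909.59.
EOQ at £29.22 = 1389.6 < 28000, so use break Q=28000: TC = 30,500×£29.22 + (30,500/28000.0)×259 + (28000.0/2)×0.28×£29.22 = £1,006,034.53.
Lowest total cost among the candidates is at Q = 2300.0.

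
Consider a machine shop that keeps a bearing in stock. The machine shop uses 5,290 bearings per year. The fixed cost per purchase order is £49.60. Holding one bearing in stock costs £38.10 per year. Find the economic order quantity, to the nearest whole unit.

EOQ = √(2DS / H) = √(2 × 5,290 × 49.6 / 38.1).
= √(524,768 / 38.1) = √13,773.4383 ≈ 117.360.

Q* ≈ 117 bearings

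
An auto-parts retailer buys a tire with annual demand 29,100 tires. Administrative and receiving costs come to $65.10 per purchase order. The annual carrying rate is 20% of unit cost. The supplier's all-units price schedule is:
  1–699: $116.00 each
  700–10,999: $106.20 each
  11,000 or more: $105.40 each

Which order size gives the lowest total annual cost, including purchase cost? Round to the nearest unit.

Holding cost per unit per year at price C is H = 0.20·C.
For each price level, check whether its EOQ is feasible; otherwise the best quantity at that price is the breakpoint.
EOQ at $116.00 = 404.1 (feasible in tier 1): TC = 29,100×$116.00 + (29,100/404.1)×65.1 + (404.1/2)×0.20×$116.00 = $3,384,975.53.
EOQ at $106.20 = 422.4 < 700, so use break Q=700: TC = 29,100×$106.20 + (29,100/700.0)×65.1 + (700.0/2)×0.20×$106.20 = $3,100,560.30.
EOQ at $105.40 = 424.0 < 11000, so use break Q=11000: TC = 29,100×$105.40 + (29,100/11000.0)×65.1 + (11000.0/2)×0.20×$105.40 = $3,183,252.22.
Lowest total cost is $3,100,560.30 at Q = 700.0.

Q* ≈ 700 tires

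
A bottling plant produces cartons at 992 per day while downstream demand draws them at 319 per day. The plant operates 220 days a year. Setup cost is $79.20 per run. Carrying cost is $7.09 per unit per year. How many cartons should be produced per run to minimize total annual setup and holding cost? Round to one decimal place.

Q* ≈ 1,520.2 cartons

Annual demand D = 319 × 220 = 70,180.
Production build-up factor (1 − d/p) = 1 − 319/992 = 0.6784.
Q* = √(2DS / (H(1 − d/p))) = √(2 × 70,180 × 79.2 / (7.09 × 0.6784)).
= √(11,116,512 / 4.8101) ≈ 1520.231.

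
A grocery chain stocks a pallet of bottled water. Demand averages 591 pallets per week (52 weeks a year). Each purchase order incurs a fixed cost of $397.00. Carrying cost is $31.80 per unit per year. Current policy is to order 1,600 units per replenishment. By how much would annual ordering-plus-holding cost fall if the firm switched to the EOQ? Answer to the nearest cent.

Extra cost ≈ $5,209.35 per year

Annual demand D = 591 × 52 = 30,732.
EOQ = √(2DS/H) = √(2 × 30,732 × 397 / 31.8) ≈ 875.98.
Cost at Q* = (D/Q*)S + (Q*/2)H = √(2DSH) ≈ $27,856.03.
Cost at Q = 1,600: (30,732/1,600)×397 + (1,600/2)×31.8 = $7,625.38 + $25,440.00 = $33,065.38.
Excess = $33,065.38 − $27,856.03 = $5,209.35.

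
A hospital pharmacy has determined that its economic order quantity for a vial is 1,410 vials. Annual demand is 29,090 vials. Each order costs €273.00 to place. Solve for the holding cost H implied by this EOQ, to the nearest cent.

The basic EOQ model gives Q* = √(2DS/H); rearrange for the unknown.
From Q* = √(2DS/H): H = 2DS / Q*² = 2 × 29,090 × 273 / 1,410² = 7.9891.

H ≈ €7.99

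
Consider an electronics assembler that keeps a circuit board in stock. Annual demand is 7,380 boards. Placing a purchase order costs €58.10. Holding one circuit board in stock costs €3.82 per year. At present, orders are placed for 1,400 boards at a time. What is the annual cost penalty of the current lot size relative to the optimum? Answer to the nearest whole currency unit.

EOQ = √(2DS/H) = √(2 × 7,380 × 58.1 / 3.82) ≈ 473.80.
Cost at Q* = (D/Q*)S + (Q*/2)H = √(2DSH) ≈ €1,809.93.
Cost at Q = 1,400: (7,380/1,400)×58.1 + (1,400/2)×3.82 = €306.27 + €2,674.00 = €2,980.27.
Excess = €2,980.27 − €1,809.93 = €1,170.34.

Extra cost ≈ €1,170 per year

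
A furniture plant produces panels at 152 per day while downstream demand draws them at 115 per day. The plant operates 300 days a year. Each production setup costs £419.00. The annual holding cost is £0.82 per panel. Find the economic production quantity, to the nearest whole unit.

Annual demand D = 115 × 300 = 34,500.
Production build-up factor (1 − d/p) = 1 − 115/152 = 0.2434.
Q* = √(2DS / (H(1 − d/p))) = √(2 × 34,500 × 419 / (0.82 × 0.2434)).
= √(28,911,000 / 0.1996) ≈ 12034.985.

Q* ≈ 12,035 panels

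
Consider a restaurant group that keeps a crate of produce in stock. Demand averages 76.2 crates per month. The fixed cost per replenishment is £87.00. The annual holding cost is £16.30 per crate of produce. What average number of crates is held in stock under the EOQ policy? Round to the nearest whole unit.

Annual demand D = 76.2 × 12 = 914.4.
Q* = √(2DS/H) = √(2 × 914.4 × 87 / 16.3) ≈ 98.80.
Average inventory = Q*/2 ≈ 98.80 / 2 = 49.399.

Average inventory ≈ 49 crates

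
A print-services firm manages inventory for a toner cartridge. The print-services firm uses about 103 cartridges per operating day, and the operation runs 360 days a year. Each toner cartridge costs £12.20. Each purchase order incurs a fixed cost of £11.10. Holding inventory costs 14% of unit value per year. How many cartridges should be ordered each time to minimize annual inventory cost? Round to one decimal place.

Annual demand D = 103 × 360 = 37,080.
Holding cost H = 0.14 × £12.20 = £1.7080 per unit per year.
EOQ = √(2DS / H) = √(2 × 37,080 × 11.1 / 1.708).
= √(823,176 / 1.708) = √481,953.1616 ≈ 694.228.

Q* ≈ 694.2 cartridges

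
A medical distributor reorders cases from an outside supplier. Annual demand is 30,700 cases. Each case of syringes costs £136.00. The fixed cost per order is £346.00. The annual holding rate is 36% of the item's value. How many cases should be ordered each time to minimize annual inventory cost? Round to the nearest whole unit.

Q* ≈ 659 cases

Holding cost H = 0.36 × £136.00 = £48.9600 per unit per year.
EOQ = √(2DS / H) = √(2 × 30,700 × 346 / 48.96).
= √(21,244,400 / 48.96) = √433,913.3987 ≈ 658.721.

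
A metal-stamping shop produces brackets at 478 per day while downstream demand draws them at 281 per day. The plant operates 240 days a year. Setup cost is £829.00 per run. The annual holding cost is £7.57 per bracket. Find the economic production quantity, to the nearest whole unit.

Annual demand D = 281 × 240 = 67,440.
Production build-up factor (1 − d/p) = 1 − 281/478 = 0.4121.
Q* = √(2DS / (H(1 − d/p))) = √(2 × 67,440 × 829 / (7.57 × 0.4121)).
= √(111,815,520 / 3.1199) ≈ 5986.651.

Q* ≈ 5,987 brackets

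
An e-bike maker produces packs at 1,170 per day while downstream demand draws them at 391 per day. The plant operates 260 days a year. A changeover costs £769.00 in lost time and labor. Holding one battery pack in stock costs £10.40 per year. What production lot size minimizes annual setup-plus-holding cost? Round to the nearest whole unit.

Annual demand D = 391 × 260 = 101,660.
Production build-up factor (1 − d/p) = 1 − 391/1,170 = 0.6658.
Q* = √(2DS / (H(1 − d/p))) = √(2 × 101,660 × 769 / (10.4 × 0.6658)).
= √(156,353,080 / 6.9244) ≈ 4751.828.

Q* ≈ 4,752 packs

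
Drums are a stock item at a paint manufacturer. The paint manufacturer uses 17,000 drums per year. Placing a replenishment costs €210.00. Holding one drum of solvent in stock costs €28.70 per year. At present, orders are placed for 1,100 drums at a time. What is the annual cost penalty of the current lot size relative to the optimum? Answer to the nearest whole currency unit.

EOQ = √(2DS/H) = √(2 × 17,000 × 210 / 28.7) ≈ 498.78.
Cost at Q* = (D/Q*)S + (Q*/2)H = √(2DSH) ≈ €14,314.96.
Cost at Q = 1,100: (17,000/1,100)×210 + (1,100/2)×28.7 = €3,245.45 + €15,785.00 = €19,030.45.
Excess = €19,030.45 − €14,314.96 = €4,715.50.

Extra cost ≈ €4,715 per year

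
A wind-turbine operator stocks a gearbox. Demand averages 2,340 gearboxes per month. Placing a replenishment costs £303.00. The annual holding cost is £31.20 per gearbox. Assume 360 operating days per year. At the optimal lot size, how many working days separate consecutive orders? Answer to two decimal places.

Annual demand D = 2,340 × 12 = 28,080.
Q* = √(2DS/H) = √(2 × 28,080 × 303 / 31.2) ≈ 738.51.
Cycle time = Q*/D × 360 = 738.51 / 28,080 × 360 ≈ 9.468 days.

T ≈ 9.47 days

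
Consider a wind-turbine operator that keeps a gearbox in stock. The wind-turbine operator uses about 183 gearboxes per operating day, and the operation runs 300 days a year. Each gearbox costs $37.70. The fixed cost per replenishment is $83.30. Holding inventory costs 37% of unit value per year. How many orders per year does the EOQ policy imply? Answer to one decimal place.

Annual demand D = 183 × 300 = 54,900.
Holding cost H = 0.37 × $37.70 = $13.9490 per unit per year.
Q* = √(2DS/H) = √(2 × 54,900 × 83.3 / 13.949) ≈ 809.75.
Orders per year = D / Q* = 54,900 / 809.75 ≈ 67.799.

N ≈ 67.8 orders per year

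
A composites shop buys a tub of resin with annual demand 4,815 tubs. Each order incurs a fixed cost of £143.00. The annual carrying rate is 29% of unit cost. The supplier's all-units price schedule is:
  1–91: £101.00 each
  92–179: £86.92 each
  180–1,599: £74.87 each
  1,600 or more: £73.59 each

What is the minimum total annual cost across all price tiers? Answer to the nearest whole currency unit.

TC* ≈ £365,967

Holding cost per unit per year at price C is H = 0.29·C.
For each price level, check whether its EOQ is feasible; otherwise the best quantity at that price is the breakpoint.
Tier 1 (£101.00): EOQ = 216.8 exceeds tier's upper bound 91, so this tier is dominated.
Tier 2 (£86.92): EOQ = 233.7 exceeds tier's upper bound 179, so this tier is dominated.
EOQ at £74.87 = 251.8 (feasible in tier 3): TC = 4,815×£74.87 + (4,815/251.8)×143 + (251.8/2)×0.29×£74.87 = £365,967.12.
EOQ at £73.59 = 254.0 < 1600, so use break Q=1600: TC = 4,815×£73.59 + (4,815/1600.0)×143 + (1600.0/2)×0.29×£73.59 = £371,839.07.
Lowest total cost among the candidates is at Q = 251.8.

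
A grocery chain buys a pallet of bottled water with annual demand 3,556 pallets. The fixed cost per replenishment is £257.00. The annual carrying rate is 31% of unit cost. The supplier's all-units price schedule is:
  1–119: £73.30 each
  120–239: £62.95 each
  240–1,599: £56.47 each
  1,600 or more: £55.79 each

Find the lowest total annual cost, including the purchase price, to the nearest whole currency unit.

TC* ≈ £206,464

Holding cost per unit per year at price C is H = 0.31·C.
Candidates are each tier's EOQ (if it falls in that tier) and each price-break quantity.
Tier 1 (£73.30): EOQ = 283.6 exceeds tier's upper bound 119, so this tier is dominated.
Tier 2 (£62.95): EOQ = 306.0 exceeds tier's upper bound 239, so this tier is dominated.
EOQ at £56.47 = 323.1 (feasible in tier 3): TC = 3,556×£56.47 + (3,556/323.1)×257 + (323.1/2)×0.31×£56.47 = £206,463.88.
EOQ at £55.79 = 325.1 < 1600, so use break Q=1600: TC = 3,556×£55.79 + (3,556/1600.0)×257 + (1600.0/2)×0.31×£55.79 = £212,796.34.
Lowest total cost among the candidates is at Q = 323.1.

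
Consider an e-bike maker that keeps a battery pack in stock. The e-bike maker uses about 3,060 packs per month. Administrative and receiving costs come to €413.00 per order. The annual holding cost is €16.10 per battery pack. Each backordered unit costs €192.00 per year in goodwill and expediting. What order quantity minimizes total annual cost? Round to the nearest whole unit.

Annual demand D = 3,060 × 12 = 36,720.
With planned backorders, Q* = √(2DS/H) · √((H+B)/B).
√(2DS/H) = √(2 × 36,720 × 413 / 16.1) = 1372.551.
√((H+B)/B) = √((16.1+192)/192) = 1.0411.
Q* ≈ 1428.940.

Q* ≈ 1,429 packs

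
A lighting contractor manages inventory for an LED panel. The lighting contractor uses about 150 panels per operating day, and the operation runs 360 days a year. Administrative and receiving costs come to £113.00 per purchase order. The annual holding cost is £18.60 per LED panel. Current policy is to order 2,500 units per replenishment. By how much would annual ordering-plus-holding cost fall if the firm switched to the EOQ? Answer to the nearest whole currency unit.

Extra cost ≈ £10,624 per year

Annual demand D = 150 × 360 = 54,000.
EOQ = √(2DS/H) = √(2 × 54,000 × 113 / 18.6) ≈ 810.02.
Cost at Q* = (D/Q*)S + (Q*/2)H = √(2DSH) ≈ £15,066.33.
Cost at Q = 2,500: (54,000/2,500)×113 + (2,500/2)×18.6 = £2,440.80 + £23,250.00 = £25,690.80.
Excess = £25,690.80 − £15,066.33 = £10,624.47.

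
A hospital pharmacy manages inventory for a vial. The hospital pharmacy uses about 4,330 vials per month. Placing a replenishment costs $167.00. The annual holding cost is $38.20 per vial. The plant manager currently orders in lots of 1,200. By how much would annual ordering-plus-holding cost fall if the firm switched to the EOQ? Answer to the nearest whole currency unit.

Annual demand D = 4,330 × 12 = 51,960.
EOQ = √(2DS/H) = √(2 × 51,960 × 167 / 38.2) ≈ 674.03.
Cost at Q* = (D/Q*)S + (Q*/2)H = √(2DSH) ≈ $25,747.76.
Cost at Q = 1,200: (51,960/1,200)×167 + (1,200/2)×38.2 = $7,231.10 + $22,920.00 = $30,151.10.
Excess = $30,151.10 − $25,747.76 = $4,403.34.

Extra cost ≈ $4,403 per year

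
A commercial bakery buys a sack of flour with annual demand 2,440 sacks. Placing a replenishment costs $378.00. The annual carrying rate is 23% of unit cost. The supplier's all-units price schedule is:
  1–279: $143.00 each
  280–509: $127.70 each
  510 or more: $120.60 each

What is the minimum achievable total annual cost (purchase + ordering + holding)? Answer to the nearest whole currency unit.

Holding cost per unit per year at price C is H = 0.23·C.
Evaluate total cost at each tier's feasible EOQ or, if the EOQ is below the tier, at the tier's minimum quantity.
EOQ at $143.00 = 236.8 (feasible in tier 1): TC = 2,440×$143.00 + (2,440/236.8)×378 + (236.8/2)×0.23×$143.00 = $356,709.11.
EOQ at $127.70 = 250.6 < 280, so use break Q=280: TC = 2,440×$127.70 + (2,440/280.0)×378 + (280.0/2)×0.23×$127.70 = $318,993.94.
EOQ at $120.60 = 257.9 < 510, so use break Q=510: TC = 2,440×$120.60 + (2,440/510.0)×378 + (510.0/2)×0.23×$120.60 = $303,145.66.
Lowest total cost among the candidates is at Q = 510.0.

TC* ≈ $303,146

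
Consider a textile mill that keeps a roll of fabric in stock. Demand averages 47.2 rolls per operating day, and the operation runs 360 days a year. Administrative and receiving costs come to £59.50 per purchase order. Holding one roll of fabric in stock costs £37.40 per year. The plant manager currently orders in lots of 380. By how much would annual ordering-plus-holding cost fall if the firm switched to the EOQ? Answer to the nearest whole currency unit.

Annual demand D = 47.2 × 360 = 16,992.
EOQ = √(2DS/H) = √(2 × 16,992 × 59.5 / 37.4) ≈ 232.52.
Cost at Q* = (D/Q*)S + (Q*/2)H = √(2DSH) ≈ £8,696.24.
Cost at Q = 380: (16,992/380)×59.5 + (380/2)×37.4 = £2,660.59 + £7,106.00 = £9,766.59.
Excess = £9,766.59 − £8,696.24 = £1,070.35.

Extra cost ≈ £1,070 per year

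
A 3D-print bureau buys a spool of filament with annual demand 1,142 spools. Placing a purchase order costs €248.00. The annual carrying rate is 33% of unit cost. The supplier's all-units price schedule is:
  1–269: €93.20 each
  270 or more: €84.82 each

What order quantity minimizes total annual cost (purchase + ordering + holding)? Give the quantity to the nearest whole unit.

Holding cost per unit per year at price C is H = 0.33·C.
Evaluate total cost at each tier's feasible EOQ or, if the EOQ is below the tier, at the tier's minimum quantity.
EOQ at €93.20 = 135.7 (feasible in tier 1): TC = 1,142×€93.20 + (1,142/135.7)×248 + (135.7/2)×0.33×€93.20 = €110,608.27.
EOQ at €84.82 = 142.3 < 270, so use break Q=270: TC = 1,142×€84.82 + (1,142/270.0)×248 + (270.0/2)×0.33×€84.82 = €101,692.12.
Lowest total cost is €101,692.12 at Q = 270.0.

Q* ≈ 270 spools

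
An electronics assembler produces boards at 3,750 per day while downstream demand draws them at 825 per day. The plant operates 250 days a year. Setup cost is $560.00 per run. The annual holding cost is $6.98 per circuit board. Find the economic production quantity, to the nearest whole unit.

Q* ≈ 6,514 boards

Annual demand D = 825 × 250 = 206,250.
Production build-up factor (1 − d/p) = 1 − 825/3,750 = 0.7800.
Q* = √(2DS / (H(1 − d/p))) = √(2 × 206,250 × 560 / (6.98 × 0.7800)).
= √(231,000,000 / 5.4444) ≈ 6513.748.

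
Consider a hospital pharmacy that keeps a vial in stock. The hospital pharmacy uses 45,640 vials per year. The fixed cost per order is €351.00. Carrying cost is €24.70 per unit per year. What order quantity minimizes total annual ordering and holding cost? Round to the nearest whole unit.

Q* ≈ 1,139 vials

EOQ = √(2DS / H) = √(2 × 45,640 × 351 / 24.7).
= √(32,039,280 / 24.7) = √1,297,136.8421 ≈ 1138.919.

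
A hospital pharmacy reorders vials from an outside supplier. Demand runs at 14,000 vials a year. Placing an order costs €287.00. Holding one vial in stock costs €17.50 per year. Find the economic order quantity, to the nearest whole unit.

Q* ≈ 678 vials

EOQ = √(2DS / H) = √(2 × 14,000 × 287 / 17.5).
= √(8,036,000 / 17.5) = √459,200 ≈ 677.643.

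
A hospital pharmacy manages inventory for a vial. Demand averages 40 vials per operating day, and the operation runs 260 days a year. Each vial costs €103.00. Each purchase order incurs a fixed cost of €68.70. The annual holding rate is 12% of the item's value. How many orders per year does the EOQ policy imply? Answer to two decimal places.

Annual demand D = 40 × 260 = 10,400.
Holding cost H = 0.12 × €103.00 = €12.3600 per unit per year.
Q* = √(2DS/H) = √(2 × 10,400 × 68.7 / 12.36) ≈ 340.02.
Orders per year = D / Q* = 10,400 / 340.02 ≈ 30.587.

N ≈ 30.59 orders per year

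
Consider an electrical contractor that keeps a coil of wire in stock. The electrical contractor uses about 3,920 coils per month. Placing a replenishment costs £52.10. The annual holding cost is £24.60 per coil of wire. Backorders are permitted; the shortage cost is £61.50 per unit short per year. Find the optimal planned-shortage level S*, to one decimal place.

Annual demand D = 3,920 × 12 = 47,040.
With planned backorders, Q* = √(2DS/H) · √((H+B)/B).
√(2DS/H) = √(2 × 47,040 × 52.1 / 24.6) = 446.375.
√((H+B)/B) = √((24.6+61.5)/61.5) = 1.1832.
Q* ≈ 528.158.
S* = Q* · H/(H+B) = 528.158 × 24.6/86.1 ≈ 150.902.

S* ≈ 150.9 coils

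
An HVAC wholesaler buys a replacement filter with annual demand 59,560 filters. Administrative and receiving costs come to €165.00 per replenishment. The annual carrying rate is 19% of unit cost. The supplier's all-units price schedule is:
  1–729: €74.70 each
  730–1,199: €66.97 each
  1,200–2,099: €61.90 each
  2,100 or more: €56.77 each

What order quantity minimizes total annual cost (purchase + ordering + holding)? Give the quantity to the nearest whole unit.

Q* ≈ 2,100 filters

Holding cost per unit per year at price C is H = 0.19·C.
Candidates are each tier's EOQ (if it falls in that tier) and each price-break quantity.
Tier 1 (€74.70): EOQ = 1176.8 exceeds tier's upper bound 729, so this tier is dominated.
Tier 2 (€66.97): EOQ = 1242.8 exceeds tier's upper bound 1199, so this tier is dominated.
EOQ at €61.90 = 1292.7 (feasible in tier 3): TC = 59,560×€61.90 + (59,560/1292.7)×165 + (1292.7/2)×0.19×€61.90 = €3,701,967.95.
EOQ at €56.77 = 1349.9 < 2100, so use break Q=2100: TC = 59,560×€56.77 + (59,560/2100.0)×165 + (2100.0/2)×0.19×€56.77 = €3,397,226.53.
Lowest total cost is €3,397,226.53 at Q = 2100.0.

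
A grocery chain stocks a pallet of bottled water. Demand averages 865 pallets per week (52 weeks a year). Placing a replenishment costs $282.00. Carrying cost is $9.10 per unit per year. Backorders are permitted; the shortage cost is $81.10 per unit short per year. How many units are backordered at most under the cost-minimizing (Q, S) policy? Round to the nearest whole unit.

Annual demand D = 865 × 52 = 44,980.
With planned backorders, Q* = √(2DS/H) · √((H+B)/B).
√(2DS/H) = √(2 × 44,980 × 282 / 9.1) = 1669.662.
√((H+B)/B) = √((9.1+81.1)/81.1) = 1.0546.
Q* ≈ 1760.846.
S* = Q* · H/(H+B) = 1760.846 × 9.1/90.2 ≈ 177.646.

S* ≈ 178 pallets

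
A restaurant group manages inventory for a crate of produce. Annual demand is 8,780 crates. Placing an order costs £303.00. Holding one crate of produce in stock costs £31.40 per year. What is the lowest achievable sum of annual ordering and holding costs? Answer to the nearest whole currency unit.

The optimal lot size = √(2DS/H) = √(2 × 8,780 × 303 / 31.4) ≈ 411.64.
At Q*, ordering cost (D/Q*)S equals holding cost (Q*/2)H, each = √(DSH/2).
Minimum total = √(2DSH) = √(2 × 8,780 × 303 × 31.4) ≈ 12925.531.

TC* ≈ £12,926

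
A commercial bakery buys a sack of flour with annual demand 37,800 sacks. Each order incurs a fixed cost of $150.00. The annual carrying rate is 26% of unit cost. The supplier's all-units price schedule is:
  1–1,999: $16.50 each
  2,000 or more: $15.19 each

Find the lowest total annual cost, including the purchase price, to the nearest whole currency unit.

TC* ≈ $580,966

Holding cost per unit per year at price C is H = 0.26·C.
Candidates are each tier's EOQ (if it falls in that tier) and each price-break quantity.
EOQ at $16.50 = 1625.8 (feasible in tier 1): TC = 37,800×$16.50 + (37,800/1625.8)×150 + (1625.8/2)×0.26×$16.50 = $630,674.85.
EOQ at $15.19 = 1694.5 < 2000, so use break Q=2000: TC = 37,800×$15.19 + (37,800/2000.0)×150 + (2000.0/2)×0.26×$15.19 = $580,966.40.
Lowest total cost among the candidates is at Q = 2000.0.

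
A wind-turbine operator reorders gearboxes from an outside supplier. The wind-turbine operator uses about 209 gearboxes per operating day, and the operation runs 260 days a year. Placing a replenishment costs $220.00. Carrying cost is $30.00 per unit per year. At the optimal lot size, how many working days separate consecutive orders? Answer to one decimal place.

T ≈ 4.3 days

Annual demand D = 209 × 260 = 54,340.
Q* = √(2DS/H) = √(2 × 54,340 × 220 / 30) ≈ 892.74.
Cycle time = Q*/D × 260 = 892.74 / 54,340 × 260 ≈ 4.271 days.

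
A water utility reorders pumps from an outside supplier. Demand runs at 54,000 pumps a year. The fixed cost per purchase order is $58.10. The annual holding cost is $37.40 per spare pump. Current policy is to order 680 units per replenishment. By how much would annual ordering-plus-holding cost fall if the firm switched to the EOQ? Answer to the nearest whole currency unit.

EOQ = √(2DS/H) = √(2 × 54,000 × 58.1 / 37.4) ≈ 409.60.
Cost at Q* = (D/Q*)S + (Q*/2)H = √(2DSH) ≈ $15,319.19.
Cost at Q = 680: (54,000/680)×58.1 + (680/2)×37.4 = $4,613.82 + $12,716.00 = $17,329.82.
Excess = $17,329.82 − $15,319.19 = $2,010.64.

Extra cost ≈ $2,011 per year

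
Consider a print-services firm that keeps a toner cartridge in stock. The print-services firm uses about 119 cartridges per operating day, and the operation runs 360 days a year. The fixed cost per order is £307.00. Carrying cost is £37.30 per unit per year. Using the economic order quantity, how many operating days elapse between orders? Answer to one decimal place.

T ≈ 7.1 days

Annual demand D = 119 × 360 = 42,840.
EOQ = √(2DS/H) = √(2 × 42,840 × 307 / 37.3) ≈ 839.76.
Cycle time = Q*/D × 360 = 839.76 / 42,840 × 360 ≈ 7.057 days.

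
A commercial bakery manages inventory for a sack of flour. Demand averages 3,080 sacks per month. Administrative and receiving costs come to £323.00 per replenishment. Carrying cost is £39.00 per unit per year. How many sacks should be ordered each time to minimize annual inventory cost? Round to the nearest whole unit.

Annual demand D = 3,080 × 12 = 36,960.
EOQ = √(2DS / H) = √(2 × 36,960 × 323 / 39).
= √(23,876,160 / 39) = √612,209.2308 ≈ 782.438.

Q* ≈ 782 sacks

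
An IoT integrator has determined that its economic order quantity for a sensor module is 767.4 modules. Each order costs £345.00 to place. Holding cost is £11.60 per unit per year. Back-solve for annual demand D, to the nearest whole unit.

D ≈ 9,900 modules per year

Invert the EOQ relation Q*² = 2DS/H.
From Q* = √(2DS/H): D = Q*²H / (2S) = 767.4² × 11.6 / (2 × 345) = 9900.394.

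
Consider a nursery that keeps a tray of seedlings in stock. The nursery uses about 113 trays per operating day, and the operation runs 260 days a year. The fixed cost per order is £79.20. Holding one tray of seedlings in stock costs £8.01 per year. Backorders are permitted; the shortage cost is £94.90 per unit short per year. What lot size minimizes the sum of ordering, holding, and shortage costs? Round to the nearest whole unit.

Annual demand D = 113 × 260 = 29,380.
With planned backorders, Q* = √(2DS/H) · √((H+B)/B).
√(2DS/H) = √(2 × 29,380 × 79.2 / 8.01) = 762.232.
√((H+B)/B) = √((8.01+94.9)/94.9) = 1.0413.
Q* ≈ 793.748.

Q* ≈ 794 trays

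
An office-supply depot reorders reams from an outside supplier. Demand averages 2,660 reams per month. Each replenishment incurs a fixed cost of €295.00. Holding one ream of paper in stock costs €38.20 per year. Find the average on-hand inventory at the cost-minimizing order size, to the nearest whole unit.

Annual demand D = 2,660 × 12 = 31,920.
The optimal lot size = √(2DS/H) = √(2 × 31,920 × 295 / 38.2) ≈ 702.14.
Average inventory = Q*/2 ≈ 702.14 / 2 = 351.072.

Average inventory ≈ 351 reams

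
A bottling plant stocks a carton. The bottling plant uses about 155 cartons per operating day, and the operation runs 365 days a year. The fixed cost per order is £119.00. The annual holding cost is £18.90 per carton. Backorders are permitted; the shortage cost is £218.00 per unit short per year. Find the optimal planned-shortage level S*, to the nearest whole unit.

S* ≈ 70 cartons

Annual demand D = 155 × 365 = 56,575.
With planned backorders, Q* = √(2DS/H) · √((H+B)/B).
√(2DS/H) = √(2 × 56,575 × 119 / 18.9) = 844.053.
√((H+B)/B) = √((18.9+218)/218) = 1.0424.
Q* ≈ 879.881.
S* = Q* · H/(H+B) = 879.881 × 18.9/236.9 ≈ 70.197.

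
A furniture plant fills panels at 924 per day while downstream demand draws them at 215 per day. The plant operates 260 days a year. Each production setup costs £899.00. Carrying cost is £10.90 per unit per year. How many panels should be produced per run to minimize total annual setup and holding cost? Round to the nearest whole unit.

Annual demand D = 215 × 260 = 55,900.
Production build-up factor (1 − d/p) = 1 − 215/924 = 0.7673.
Q* = √(2DS / (H(1 − d/p))) = √(2 × 55,900 × 899 / (10.9 × 0.7673)).
= √(100,508,200 / 8.3637) ≈ 3466.573.

Q* ≈ 3,467 panels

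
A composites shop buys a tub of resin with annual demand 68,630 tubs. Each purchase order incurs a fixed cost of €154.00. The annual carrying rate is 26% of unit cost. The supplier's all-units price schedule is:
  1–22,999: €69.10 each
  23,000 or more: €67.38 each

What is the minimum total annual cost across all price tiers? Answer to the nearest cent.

Holding cost per unit per year at price C is H = 0.26·C.
For each price level, check whether its EOQ is feasible; otherwise the best quantity at that price is the breakpoint.
EOQ at €69.10 = 1084.7 (feasible in tier 1): TC = 68,630×€69.10 + (68,630/1084.7)×154 + (1084.7/2)×0.26×€69.10 = €4,761,820.59.
EOQ at €67.38 = 1098.4 < 23000, so use break Q=23000: TC = 68,630×€67.38 + (68,630/23000.0)×154 + (23000.0/2)×0.26×€67.38 = €4,826,215.12.
Lowest total cost among the candidates is at Q = 1084.7.

TC* ≈ €4,761,820.59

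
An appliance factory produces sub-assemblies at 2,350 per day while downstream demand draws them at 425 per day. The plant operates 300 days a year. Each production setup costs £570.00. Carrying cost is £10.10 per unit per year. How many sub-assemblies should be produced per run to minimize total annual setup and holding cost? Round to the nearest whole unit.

Q* ≈ 4,191 sub-assemblies

Annual demand D = 425 × 300 = 127,500.
Production build-up factor (1 − d/p) = 1 − 425/2,350 = 0.8191.
Q* = √(2DS / (H(1 − d/p))) = √(2 × 127,500 × 570 / (10.1 × 0.8191)).
= √(145,350,000 / 8.2734) ≈ 4191.461.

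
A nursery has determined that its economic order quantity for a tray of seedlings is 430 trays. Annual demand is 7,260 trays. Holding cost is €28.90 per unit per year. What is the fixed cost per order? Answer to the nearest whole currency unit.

Invert the EOQ relation Q*² = 2DS/H.
From Q* = √(2DS/H): S = Q*²H / (2D) = 430² × 28.9 / (2 × 7,260) = 368.0172.

S ≈ €368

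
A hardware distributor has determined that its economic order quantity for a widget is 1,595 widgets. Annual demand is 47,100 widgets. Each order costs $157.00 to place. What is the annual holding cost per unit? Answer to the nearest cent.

Squaring Q* = √(2DS/H) gives Q*² = 2DS/H.
From Q* = √(2DS/H): H = 2DS / Q*² = 2 × 47,100 × 157 / 1,595² = 5.8134.

H ≈ $5.81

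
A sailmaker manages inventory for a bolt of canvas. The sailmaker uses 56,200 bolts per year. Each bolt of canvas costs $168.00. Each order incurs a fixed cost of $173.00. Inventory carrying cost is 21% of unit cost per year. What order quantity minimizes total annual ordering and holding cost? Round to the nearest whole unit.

Holding cost H = 0.21 × $168.00 = $35.2800 per unit per year.
EOQ = √(2DS / H) = √(2 × 56,200 × 173 / 35.28).
= √(19,445,200 / 35.28) = √551,167.8005 ≈ 742.407.

Q* ≈ 742 bolts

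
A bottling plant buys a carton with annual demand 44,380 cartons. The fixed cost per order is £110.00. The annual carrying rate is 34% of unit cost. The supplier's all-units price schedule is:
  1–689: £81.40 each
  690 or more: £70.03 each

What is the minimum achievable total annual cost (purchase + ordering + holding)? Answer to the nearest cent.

Holding cost per unit per year at price C is H = 0.34·C.
For each price level, check whether its EOQ is feasible; otherwise the best quantity at that price is the breakpoint.
EOQ at £81.40 = 594.0 (feasible in tier 1): TC = 44,380×£81.40 + (44,380/594.0)×110 + (594.0/2)×0.34×£81.40 = £3,628,970.29.
EOQ at £70.03 = 640.4 < 690, so use break Q=690: TC = 44,380×£70.03 + (44,380/690.0)×110 + (690.0/2)×0.34×£70.03 = £3,123,220.99.
Lowest total cost among the candidates is at Q = 690.0.

TC* ≈ £3,123,220.99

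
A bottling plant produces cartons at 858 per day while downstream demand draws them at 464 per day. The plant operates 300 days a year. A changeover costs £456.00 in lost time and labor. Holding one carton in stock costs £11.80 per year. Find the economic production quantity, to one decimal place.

Q* ≈ 4,840.3 cartons

Annual demand D = 464 × 300 = 139,200.
Production build-up factor (1 − d/p) = 1 − 464/858 = 0.4592.
Q* = √(2DS / (H(1 − d/p))) = √(2 × 139,200 × 456 / (11.8 × 0.4592)).
= √(126,950,400 / 5.4186) ≈ 4840.292.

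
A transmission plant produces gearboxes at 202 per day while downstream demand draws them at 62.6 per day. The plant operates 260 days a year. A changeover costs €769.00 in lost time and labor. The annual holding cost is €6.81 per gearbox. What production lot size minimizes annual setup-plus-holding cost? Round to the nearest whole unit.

Q* ≈ 2,308 gearboxes

Annual demand D = 62.6 × 260 = 16,276.
Production build-up factor (1 − d/p) = 1 − 62.6/202 = 0.6901.
Q* = √(2DS / (H(1 − d/p))) = √(2 × 16,276 × 769 / (6.81 × 0.6901)).
= √(25,032,488 / 4.6996) ≈ 2307.931.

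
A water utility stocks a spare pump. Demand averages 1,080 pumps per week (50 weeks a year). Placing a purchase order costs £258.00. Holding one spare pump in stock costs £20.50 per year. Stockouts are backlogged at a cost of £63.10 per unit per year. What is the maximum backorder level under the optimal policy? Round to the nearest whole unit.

Annual demand D = 1,080 × 50 = 54,000.
With planned backorders, Q* = √(2DS/H) · √((H+B)/B).
√(2DS/H) = √(2 × 54,000 × 258 / 20.5) = 1165.856.
√((H+B)/B) = √((20.5+63.1)/63.1) = 1.1510.
Q* ≈ 1341.940.
S* = Q* · H/(H+B) = 1341.940 × 20.5/83.6 ≈ 329.064.

S* ≈ 329 pumps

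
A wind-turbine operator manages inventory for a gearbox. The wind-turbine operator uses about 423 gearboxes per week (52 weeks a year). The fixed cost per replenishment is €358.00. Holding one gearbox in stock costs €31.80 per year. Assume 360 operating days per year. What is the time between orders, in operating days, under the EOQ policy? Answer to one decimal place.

Annual demand D = 423 × 52 = 21,996.
The optimal lot size = √(2DS/H) = √(2 × 21,996 × 358 / 31.8) ≈ 703.74.
Cycle time = Q*/D × 360 = 703.74 / 21,996 × 360 ≈ 11.518 days.

T ≈ 11.5 days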